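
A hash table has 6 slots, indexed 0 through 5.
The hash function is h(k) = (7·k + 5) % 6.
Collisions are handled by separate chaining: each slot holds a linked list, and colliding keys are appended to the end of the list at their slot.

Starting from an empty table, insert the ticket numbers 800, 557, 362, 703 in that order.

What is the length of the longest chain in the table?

800 -> bucket 1
557 -> bucket 4
362 -> bucket 1 (collision)
703 -> bucket 0
Final buckets:
0: 703
1: 800 -> 362
2: _
3: _
4: 557
5: _

2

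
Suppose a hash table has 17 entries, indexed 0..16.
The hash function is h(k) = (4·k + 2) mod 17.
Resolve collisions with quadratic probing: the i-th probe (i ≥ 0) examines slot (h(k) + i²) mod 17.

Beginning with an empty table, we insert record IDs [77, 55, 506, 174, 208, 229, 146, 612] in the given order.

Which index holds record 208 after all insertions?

77: h=4 => slot 4
55: h=1 => slot 1
506: h=3 => slot 3
174: h=1, probe 1,2 => slot 2
208: h=1, probe 1,2,5 => slot 5
229: h=0 => slot 0
146: h=8 => slot 8
612: h=2, probe 2,3,6 => slot 6
Table: [229, 55, 174, 506, 77, 208, 612, -, 146, -, -, -, -, -, -, -, -]

5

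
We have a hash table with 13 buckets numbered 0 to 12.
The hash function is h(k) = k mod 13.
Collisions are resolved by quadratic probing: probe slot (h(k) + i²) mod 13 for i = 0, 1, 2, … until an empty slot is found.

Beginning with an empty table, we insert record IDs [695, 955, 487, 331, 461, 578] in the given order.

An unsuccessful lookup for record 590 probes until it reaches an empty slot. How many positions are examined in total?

4

695: h=6 -> slot 6
955: h=6, probe 6,7 -> slot 7
487: h=6, probe 6,7,10 -> slot 10
331: h=6, probe 6,7,10,2 -> slot 2
461: h=6, probe 6,7,10,2,9 -> slot 9
578: h=6, probe 6,7,10,2,9,5 -> slot 5
Table: [—, —, 331, —, —, 578, 695, 955, —, 461, 487, —, —]
Lookup 590: h=5, probe 5,6,9,1 → slot 1 empty, not found.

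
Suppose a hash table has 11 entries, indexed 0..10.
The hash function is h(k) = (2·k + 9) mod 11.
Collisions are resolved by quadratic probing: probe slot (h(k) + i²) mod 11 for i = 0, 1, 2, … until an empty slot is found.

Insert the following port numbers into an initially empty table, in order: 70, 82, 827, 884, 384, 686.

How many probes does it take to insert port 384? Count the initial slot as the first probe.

3

70: h=6 → slot 6
82: h=8 → slot 8
827: h=2 → slot 2
884: h=6, probe 6,7 → slot 7
384: h=7, probe 7,8,0 → slot 0
686: h=6, probe 6,7,10 → slot 10
Table: [384, —, 827, —, —, —, 70, 884, 82, —, 686]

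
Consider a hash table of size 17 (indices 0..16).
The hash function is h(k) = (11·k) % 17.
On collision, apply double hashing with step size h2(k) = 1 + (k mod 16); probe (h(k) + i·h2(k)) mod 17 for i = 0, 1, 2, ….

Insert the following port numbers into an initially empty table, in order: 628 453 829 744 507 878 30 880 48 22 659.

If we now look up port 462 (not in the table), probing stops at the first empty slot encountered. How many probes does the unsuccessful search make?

2

628: h=6 -> slot 6
453: h=2 -> slot 2
829: h=7 -> slot 7
744: h=7, h2=9, probe 7,16 -> slot 16
507: h=1 -> slot 1
878: h=2, h2=15, probe 2,0 -> slot 0
30: h=7, h2=15, probe 7,5 -> slot 5
880: h=7, h2=1, probe 7,8 -> slot 8
48: h=1, h2=1, probe 1,2,3 -> slot 3
22: h=4 -> slot 4
659: h=7, h2=4, probe 7,11 -> slot 11
Table: [878, 507, 453, 48, 22, 30, 628, 829, 880, —, —, 659, —, —, —, —, 744]
Lookup 462: h=16, h2=15, probe 16,14 → slot 14 empty, not found.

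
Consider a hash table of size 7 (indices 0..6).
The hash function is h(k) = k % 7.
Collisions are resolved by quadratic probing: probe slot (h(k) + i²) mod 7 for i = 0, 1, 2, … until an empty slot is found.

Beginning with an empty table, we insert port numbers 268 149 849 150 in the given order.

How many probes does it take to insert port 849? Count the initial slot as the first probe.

3

268: h=2 => slot 2
149: h=2, probe 2,3 => slot 3
849: h=2, probe 2,3,6 => slot 6
150: h=3, probe 3,4 => slot 4
Table: [∅, ∅, 268, 149, 150, ∅, 849]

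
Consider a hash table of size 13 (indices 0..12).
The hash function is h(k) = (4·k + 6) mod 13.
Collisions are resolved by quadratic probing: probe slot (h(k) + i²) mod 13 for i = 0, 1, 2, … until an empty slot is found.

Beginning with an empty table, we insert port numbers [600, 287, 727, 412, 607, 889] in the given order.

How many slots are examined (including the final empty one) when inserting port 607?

600: h=1 → slot 1
287: h=10 → slot 10
727: h=2 → slot 2
412: h=3 → slot 3
607: h=3, probe 3,4 → slot 4
889: h=0 → slot 0
Table: [889, 600, 727, 412, 607, ., ., ., ., ., 287, ., .]

2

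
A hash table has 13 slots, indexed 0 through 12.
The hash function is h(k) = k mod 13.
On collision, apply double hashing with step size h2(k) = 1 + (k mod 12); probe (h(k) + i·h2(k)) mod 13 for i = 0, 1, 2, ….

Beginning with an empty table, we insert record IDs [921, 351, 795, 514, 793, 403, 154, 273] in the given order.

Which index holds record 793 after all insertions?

921 hashes to 11; slot 11 is free => place at 11.
351 hashes to 0; slot 0 is free => place at 0.
795 hashes to 2; slot 2 is free => place at 2.
514 hashes to 7; slot 7 is free => place at 7.
793 hashes to 0, h2=2; 0,2 taken => place at 4.
403 hashes to 0, h2=8; 0 taken => place at 8.
154 hashes to 11, h2=11; 11 taken => place at 9.
273 hashes to 0, h2=10; 0 taken => place at 10.
Table: [351, ∅, 795, ∅, 793, ∅, ∅, 514, 403, 154, 273, 921, ∅]

4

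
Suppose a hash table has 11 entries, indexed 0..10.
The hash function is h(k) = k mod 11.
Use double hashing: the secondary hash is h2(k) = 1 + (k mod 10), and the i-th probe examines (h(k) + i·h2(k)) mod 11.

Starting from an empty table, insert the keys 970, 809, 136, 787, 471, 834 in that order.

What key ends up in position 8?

970: h=2 -> slot 2
809: h=6 -> slot 6
136: h=4 -> slot 4
787: h=6, h2=8, probe 6,3 -> slot 3
471: h=9 -> slot 9
834: h=9, h2=5, probe 9,3,8 -> slot 8
Table: [∅, ∅, 970, 787, 136, ∅, 809, ∅, 834, 471, ∅]

834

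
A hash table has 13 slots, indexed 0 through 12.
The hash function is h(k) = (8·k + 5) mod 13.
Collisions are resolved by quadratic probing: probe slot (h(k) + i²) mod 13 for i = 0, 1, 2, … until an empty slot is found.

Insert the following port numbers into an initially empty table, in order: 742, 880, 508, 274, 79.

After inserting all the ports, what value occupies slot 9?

Insert 742: h=0, slot 0 empty => index 0.
Insert 880: h=12, slot 12 empty => index 12.
Insert 508: h=0, slot 0 occupied => index 1.
Insert 274: h=0, slots 0,1 occupied => index 4.
Insert 79: h=0, slots 0,1,4 occupied => index 9.
Table: [742, 508, —, —, 274, —, —, —, —, 79, —, —, 880]

79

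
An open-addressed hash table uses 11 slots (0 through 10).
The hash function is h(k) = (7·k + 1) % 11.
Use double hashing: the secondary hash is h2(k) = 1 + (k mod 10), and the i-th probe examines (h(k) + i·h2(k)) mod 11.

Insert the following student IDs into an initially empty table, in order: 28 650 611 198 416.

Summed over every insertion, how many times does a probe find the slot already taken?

28 hashes to 10; slot 10 is free => place at 10.
650 hashes to 8; slot 8 is free => place at 8.
611 hashes to 10, h2=2; 10 taken => place at 1.
198 hashes to 1, h2=9; 1,10,8 taken => place at 6.
416 hashes to 9; slot 9 is free => place at 9.
Table: [., 611, ., ., ., ., 198, ., 650, 416, 28]

4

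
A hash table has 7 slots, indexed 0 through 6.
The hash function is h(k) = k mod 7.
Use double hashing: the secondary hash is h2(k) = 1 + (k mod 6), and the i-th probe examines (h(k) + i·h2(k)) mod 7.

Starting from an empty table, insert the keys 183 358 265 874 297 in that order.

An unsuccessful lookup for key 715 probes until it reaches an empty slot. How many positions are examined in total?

183 hashes to 1; slot 1 is free → place at 1.
358 hashes to 1, h2=5; 1 taken → place at 6.
265 hashes to 6, h2=2; 6,1 taken → place at 3.
874 hashes to 6, h2=5; 6 taken → place at 4.
297 hashes to 3, h2=4; 3 taken → place at 0.
Table: [297, 183, -, 265, 874, -, 358]
Lookup 715: h=1, h2=2, probe 1,3,5 → slot 5 empty, not found.

3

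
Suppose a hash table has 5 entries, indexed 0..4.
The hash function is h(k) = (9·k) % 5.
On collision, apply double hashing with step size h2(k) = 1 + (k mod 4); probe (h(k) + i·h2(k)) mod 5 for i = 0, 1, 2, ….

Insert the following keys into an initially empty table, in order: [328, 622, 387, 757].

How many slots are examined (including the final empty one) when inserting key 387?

Insert 328: h=2, slot 2 empty → index 2.
Insert 622: h=3, slot 3 empty → index 3.
Insert 387: h=3, h2=4, slots 3,2 occupied → index 1.
Insert 757: h=3, h2=2, slot 3 occupied → index 0.
Table: [757, 387, 328, 622, _]

3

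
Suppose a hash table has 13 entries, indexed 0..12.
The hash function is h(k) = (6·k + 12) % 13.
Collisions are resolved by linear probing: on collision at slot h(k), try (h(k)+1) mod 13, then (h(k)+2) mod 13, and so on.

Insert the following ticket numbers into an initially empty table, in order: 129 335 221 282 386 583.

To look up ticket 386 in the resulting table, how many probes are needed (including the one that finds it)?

Insert 129: h=6, slot 6 empty → index 6.
Insert 335: h=7, slot 7 empty → index 7.
Insert 221: h=12, slot 12 empty → index 12.
Insert 282: h=1, slot 1 empty → index 1.
Insert 386: h=1, slot 1 occupied → index 2.
Insert 583: h=0, slot 0 empty → index 0.
Table: [583, 282, 386, -, -, -, 129, 335, -, -, -, -, 221]
Lookup 386: h=1, probe 1,2 → found at 2.

2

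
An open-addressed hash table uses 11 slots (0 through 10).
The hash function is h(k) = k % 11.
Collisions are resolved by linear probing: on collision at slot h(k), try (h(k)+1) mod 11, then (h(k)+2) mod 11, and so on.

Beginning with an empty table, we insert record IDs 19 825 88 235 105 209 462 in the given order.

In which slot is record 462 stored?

19 hashes to 8; slot 8 is free → place at 8.
825 hashes to 0; slot 0 is free → place at 0.
88 hashes to 0; 0 taken → place at 1.
235 hashes to 4; slot 4 is free → place at 4.
105 hashes to 6; slot 6 is free → place at 6.
209 hashes to 0; 0,1 taken → place at 2.
462 hashes to 0; 0,1,2 taken → place at 3.
Table: [825, 88, 209, 462, 235, —, 105, —, 19, —, —]

3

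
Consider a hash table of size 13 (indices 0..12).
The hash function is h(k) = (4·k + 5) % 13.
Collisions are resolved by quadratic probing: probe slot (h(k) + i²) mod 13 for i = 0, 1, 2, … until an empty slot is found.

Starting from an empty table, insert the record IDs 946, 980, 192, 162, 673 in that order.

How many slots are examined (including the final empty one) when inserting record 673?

3

946: h=6 => slot 6
980: h=12 => slot 12
192: h=6, probe 6,7 => slot 7
162: h=3 => slot 3
673: h=6, probe 6,7,10 => slot 10
Table: [-, -, -, 162, -, -, 946, 192, -, -, 673, -, 980]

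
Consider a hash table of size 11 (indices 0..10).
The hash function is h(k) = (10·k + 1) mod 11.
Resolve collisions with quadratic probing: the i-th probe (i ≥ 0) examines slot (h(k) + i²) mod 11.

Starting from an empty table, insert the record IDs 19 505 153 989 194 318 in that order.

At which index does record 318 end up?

0

Insert 19: h=4, slot 4 empty => index 4.
Insert 505: h=2, slot 2 empty => index 2.
Insert 153: h=2, slot 2 occupied => index 3.
Insert 989: h=2, slots 2,3 occupied => index 6.
Insert 194: h=5, slot 5 empty => index 5.
Insert 318: h=2, slots 2,3,6 occupied => index 0.
Table: [318, ∅, 505, 153, 19, 194, 989, ∅, ∅, ∅, ∅]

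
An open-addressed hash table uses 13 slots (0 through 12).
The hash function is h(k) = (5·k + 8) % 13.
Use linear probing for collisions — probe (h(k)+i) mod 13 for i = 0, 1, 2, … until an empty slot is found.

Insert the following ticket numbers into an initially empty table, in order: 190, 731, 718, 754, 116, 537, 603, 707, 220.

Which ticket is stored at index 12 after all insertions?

190 hashes to 9; slot 9 is free -> place at 9.
731 hashes to 10; slot 10 is free -> place at 10.
718 hashes to 10; 10 taken -> place at 11.
754 hashes to 8; slot 8 is free -> place at 8.
116 hashes to 3; slot 3 is free -> place at 3.
537 hashes to 2; slot 2 is free -> place at 2.
603 hashes to 7; slot 7 is free -> place at 7.
707 hashes to 7; 7,8,9,10,11 taken -> place at 12.
220 hashes to 3; 3 taken -> place at 4.
Table: [-, -, 537, 116, 220, -, -, 603, 754, 190, 731, 718, 707]

707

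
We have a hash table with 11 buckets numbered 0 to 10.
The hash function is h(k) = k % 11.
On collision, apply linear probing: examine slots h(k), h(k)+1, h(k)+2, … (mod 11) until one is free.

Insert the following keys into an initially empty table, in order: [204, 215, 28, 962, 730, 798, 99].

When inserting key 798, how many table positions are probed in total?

4

204 hashes to 6; slot 6 is free → place at 6.
215 hashes to 6; 6 taken → place at 7.
28 hashes to 6; 6,7 taken → place at 8.
962 hashes to 5; slot 5 is free → place at 5.
730 hashes to 4; slot 4 is free → place at 4.
798 hashes to 6; 6,7,8 taken → place at 9.
99 hashes to 0; slot 0 is free → place at 0.
Table: [99, —, —, —, 730, 962, 204, 215, 28, 798, —]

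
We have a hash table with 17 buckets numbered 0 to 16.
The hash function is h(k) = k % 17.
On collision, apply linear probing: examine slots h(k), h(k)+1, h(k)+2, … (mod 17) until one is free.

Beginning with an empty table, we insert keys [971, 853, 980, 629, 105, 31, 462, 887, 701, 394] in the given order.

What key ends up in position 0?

971 hashes to 2; slot 2 is free → place at 2.
853 hashes to 3; slot 3 is free → place at 3.
980 hashes to 11; slot 11 is free → place at 11.
629 hashes to 0; slot 0 is free → place at 0.
105 hashes to 3; 3 taken → place at 4.
31 hashes to 14; slot 14 is free → place at 14.
462 hashes to 3; 3,4 taken → place at 5.
887 hashes to 3; 3,4,5 taken → place at 6.
701 hashes to 4; 4,5,6 taken → place at 7.
394 hashes to 3; 3,4,5,6,7 taken → place at 8.
Table: [629, ∅, 971, 853, 105, 462, 887, 701, 394, ∅, ∅, 980, ∅, ∅, 31, ∅, ∅]

629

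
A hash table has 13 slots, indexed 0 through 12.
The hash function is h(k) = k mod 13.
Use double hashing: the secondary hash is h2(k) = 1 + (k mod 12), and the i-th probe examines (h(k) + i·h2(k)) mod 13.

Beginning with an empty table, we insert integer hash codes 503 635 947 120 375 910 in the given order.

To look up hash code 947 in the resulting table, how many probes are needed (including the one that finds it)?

503 hashes to 9; slot 9 is free → place at 9.
635 hashes to 11; slot 11 is free → place at 11.
947 hashes to 11, h2=12; 11 taken → place at 10.
120 hashes to 3; slot 3 is free → place at 3.
375 hashes to 11, h2=4; 11 taken → place at 2.
910 hashes to 0; slot 0 is free → place at 0.
Table: [910, ∅, 375, 120, ∅, ∅, ∅, ∅, ∅, 503, 947, 635, ∅]
Lookup 947: h=11, h2=12, probe 11,10 → found at 10.

2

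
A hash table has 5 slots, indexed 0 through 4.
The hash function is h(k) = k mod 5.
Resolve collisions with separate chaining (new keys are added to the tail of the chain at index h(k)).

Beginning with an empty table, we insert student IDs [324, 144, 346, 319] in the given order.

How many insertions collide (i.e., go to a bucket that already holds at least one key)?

Insert 324: h=4, bucket 4 empty → new chain.
Insert 144: h=4, bucket 4 nonempty → append to chain.
Insert 346: h=1, bucket 1 empty → new chain.
Insert 319: h=4, bucket 4 nonempty → append to chain.
Final buckets:
0: -
1: 346
2: -
3: -
4: 324 -> 144 -> 319

2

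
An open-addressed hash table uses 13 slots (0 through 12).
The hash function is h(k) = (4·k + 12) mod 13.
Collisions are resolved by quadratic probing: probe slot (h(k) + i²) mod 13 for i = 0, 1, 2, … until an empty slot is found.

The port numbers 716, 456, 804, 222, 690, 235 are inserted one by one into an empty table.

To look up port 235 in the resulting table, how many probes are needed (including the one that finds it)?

5

716: h=3 → slot 3
456: h=3, probe 3,4 → slot 4
804: h=4, probe 4,5 → slot 5
222: h=3, probe 3,4,7 → slot 7
690: h=3, probe 3,4,7,12 → slot 12
235: h=3, probe 3,4,7,12,6 → slot 6
Table: [—, —, —, 716, 456, 804, 235, 222, —, —, —, —, 690]
Lookup 235: h=3, probe 3,4,7,12,6 → found at 6.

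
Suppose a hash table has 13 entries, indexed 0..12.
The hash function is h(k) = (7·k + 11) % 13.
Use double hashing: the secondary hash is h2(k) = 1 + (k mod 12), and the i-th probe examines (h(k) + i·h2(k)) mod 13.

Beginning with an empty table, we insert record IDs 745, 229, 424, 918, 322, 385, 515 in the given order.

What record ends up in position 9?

Insert 745: h=0, slot 0 empty -> index 0.
Insert 229: h=2, slot 2 empty -> index 2.
Insert 424: h=2, h2=5, slot 2 occupied -> index 7.
Insert 918: h=2, h2=7, slot 2 occupied -> index 9.
Insert 322: h=3, slot 3 empty -> index 3.
Insert 385: h=2, h2=2, slot 2 occupied -> index 4.
Insert 515: h=2, h2=12, slot 2 occupied -> index 1.
Table: [745, 515, 229, 322, 385, ∅, ∅, 424, ∅, 918, ∅, ∅, ∅]

918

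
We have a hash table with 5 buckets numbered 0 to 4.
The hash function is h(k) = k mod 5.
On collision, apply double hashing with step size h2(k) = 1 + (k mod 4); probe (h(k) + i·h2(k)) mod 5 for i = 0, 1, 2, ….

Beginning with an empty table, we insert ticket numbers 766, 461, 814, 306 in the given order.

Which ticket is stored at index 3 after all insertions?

461

766 hashes to 1; slot 1 is free => place at 1.
461 hashes to 1, h2=2; 1 taken => place at 3.
814 hashes to 4; slot 4 is free => place at 4.
306 hashes to 1, h2=3; 1,4 taken => place at 2.
Table: [∅, 766, 306, 461, 814]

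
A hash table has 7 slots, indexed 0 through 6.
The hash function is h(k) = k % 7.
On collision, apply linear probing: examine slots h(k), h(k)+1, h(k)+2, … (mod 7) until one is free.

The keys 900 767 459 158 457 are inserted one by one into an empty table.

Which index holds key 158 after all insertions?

Insert 900: h=4, slot 4 empty -> index 4.
Insert 767: h=4, slot 4 occupied -> index 5.
Insert 459: h=4, slots 4,5 occupied -> index 6.
Insert 158: h=4, slots 4,5,6 occupied -> index 0.
Insert 457: h=2, slot 2 empty -> index 2.
Table: [158, -, 457, -, 900, 767, 459]

0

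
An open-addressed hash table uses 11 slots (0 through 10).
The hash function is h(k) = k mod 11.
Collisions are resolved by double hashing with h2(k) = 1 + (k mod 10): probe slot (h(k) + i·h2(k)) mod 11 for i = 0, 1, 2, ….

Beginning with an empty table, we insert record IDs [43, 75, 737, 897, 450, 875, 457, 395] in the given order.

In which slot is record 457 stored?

Insert 43: h=10, slot 10 empty → index 10.
Insert 75: h=9, slot 9 empty → index 9.
Insert 737: h=0, slot 0 empty → index 0.
Insert 897: h=6, slot 6 empty → index 6.
Insert 450: h=10, h2=1, slots 10,0 occupied → index 1.
Insert 875: h=6, h2=6, slots 6,1 occupied → index 7.
Insert 457: h=6, h2=8, slot 6 occupied → index 3.
Insert 395: h=10, h2=6, slot 10 occupied → index 5.
Table: [737, 450, -, 457, -, 395, 897, 875, -, 75, 43]

3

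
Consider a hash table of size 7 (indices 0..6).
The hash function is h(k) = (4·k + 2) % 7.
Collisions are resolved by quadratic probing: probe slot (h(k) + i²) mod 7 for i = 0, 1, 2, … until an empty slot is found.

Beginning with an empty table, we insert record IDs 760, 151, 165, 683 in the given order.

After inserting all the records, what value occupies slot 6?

Insert 760: h=4, slot 4 empty → index 4.
Insert 151: h=4, slot 4 occupied → index 5.
Insert 165: h=4, slots 4,5 occupied → index 1.
Insert 683: h=4, slots 4,5,1 occupied → index 6.
Table: [_, 165, _, _, 760, 151, 683]

683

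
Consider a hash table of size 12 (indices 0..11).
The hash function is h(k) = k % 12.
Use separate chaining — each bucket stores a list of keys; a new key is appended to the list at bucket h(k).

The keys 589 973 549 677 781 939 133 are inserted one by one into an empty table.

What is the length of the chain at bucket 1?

4

589 -> bucket 1
973 -> bucket 1 (collision)
549 -> bucket 9
677 -> bucket 5
781 -> bucket 1 (collision)
939 -> bucket 3
133 -> bucket 1 (collision)
Final buckets:
0: —
1: 589 -> 973 -> 781 -> 133
2: —
3: 939
4: —
5: 677
6: —
7: —
8: —
9: 549
10: —
11: —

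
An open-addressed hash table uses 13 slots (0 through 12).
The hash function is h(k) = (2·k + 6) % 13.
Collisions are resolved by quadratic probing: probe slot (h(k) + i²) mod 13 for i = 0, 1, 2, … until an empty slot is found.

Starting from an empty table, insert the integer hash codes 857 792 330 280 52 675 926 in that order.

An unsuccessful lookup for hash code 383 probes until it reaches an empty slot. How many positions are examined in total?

857 hashes to 4; slot 4 is free => place at 4.
792 hashes to 4; 4 taken => place at 5.
330 hashes to 3; slot 3 is free => place at 3.
280 hashes to 7; slot 7 is free => place at 7.
52 hashes to 6; slot 6 is free => place at 6.
675 hashes to 4; 4,5 taken => place at 8.
926 hashes to 12; slot 12 is free => place at 12.
Table: [—, —, —, 330, 857, 792, 52, 280, 675, —, —, —, 926]
Lookup 383: h=5, probe 5,6,9 → slot 9 empty, not found.

3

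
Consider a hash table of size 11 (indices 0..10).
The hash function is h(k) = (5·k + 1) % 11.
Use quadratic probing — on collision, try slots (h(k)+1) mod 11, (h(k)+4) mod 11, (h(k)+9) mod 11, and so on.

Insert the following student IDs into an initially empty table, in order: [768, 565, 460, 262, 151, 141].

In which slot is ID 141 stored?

768: h=2 => slot 2
565: h=10 => slot 10
460: h=2, probe 2,3 => slot 3
262: h=2, probe 2,3,6 => slot 6
151: h=8 => slot 8
141: h=2, probe 2,3,6,0 => slot 0
Table: [141, —, 768, 460, —, —, 262, —, 151, —, 565]

0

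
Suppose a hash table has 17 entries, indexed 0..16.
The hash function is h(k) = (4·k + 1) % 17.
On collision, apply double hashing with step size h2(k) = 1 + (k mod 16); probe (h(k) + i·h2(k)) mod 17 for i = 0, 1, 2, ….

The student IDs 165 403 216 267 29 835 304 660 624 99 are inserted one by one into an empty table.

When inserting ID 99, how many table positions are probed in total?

165 hashes to 15; slot 15 is free -> place at 15.
403 hashes to 15, h2=4; 15 taken -> place at 2.
216 hashes to 15, h2=9; 15 taken -> place at 7.
267 hashes to 15, h2=12; 15 taken -> place at 10.
29 hashes to 15, h2=14; 15 taken -> place at 12.
835 hashes to 9; slot 9 is free -> place at 9.
304 hashes to 10, h2=1; 10 taken -> place at 11.
660 hashes to 6; slot 6 is free -> place at 6.
624 hashes to 15, h2=1; 15 taken -> place at 16.
99 hashes to 6, h2=4; 6,10 taken -> place at 14.
Table: [∅, ∅, 403, ∅, ∅, ∅, 660, 216, ∅, 835, 267, 304, 29, ∅, 99, 165, 624]

3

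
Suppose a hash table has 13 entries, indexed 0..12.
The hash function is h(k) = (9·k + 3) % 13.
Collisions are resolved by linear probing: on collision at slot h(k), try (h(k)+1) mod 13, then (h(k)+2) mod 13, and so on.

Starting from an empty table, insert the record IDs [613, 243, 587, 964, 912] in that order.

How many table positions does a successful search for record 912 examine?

613 hashes to 8; slot 8 is free -> place at 8.
243 hashes to 6; slot 6 is free -> place at 6.
587 hashes to 8; 8 taken -> place at 9.
964 hashes to 8; 8,9 taken -> place at 10.
912 hashes to 8; 8,9,10 taken -> place at 11.
Table: [., ., ., ., ., ., 243, ., 613, 587, 964, 912, .]
Lookup 912: h=8, probe 8,9,10,11 → found at 11.

4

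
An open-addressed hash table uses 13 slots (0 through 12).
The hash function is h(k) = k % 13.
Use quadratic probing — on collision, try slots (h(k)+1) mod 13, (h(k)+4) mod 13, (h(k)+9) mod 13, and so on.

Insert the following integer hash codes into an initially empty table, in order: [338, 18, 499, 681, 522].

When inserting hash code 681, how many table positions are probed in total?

338: h=0 -> slot 0
18: h=5 -> slot 5
499: h=5, probe 5,6 -> slot 6
681: h=5, probe 5,6,9 -> slot 9
522: h=2 -> slot 2
Table: [338, —, 522, —, —, 18, 499, —, —, 681, —, —, —]

3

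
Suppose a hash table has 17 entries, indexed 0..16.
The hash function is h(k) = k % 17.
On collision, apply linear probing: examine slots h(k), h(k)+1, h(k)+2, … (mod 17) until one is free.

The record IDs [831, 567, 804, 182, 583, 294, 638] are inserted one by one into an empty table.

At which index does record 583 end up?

7

831: h=15 => slot 15
567: h=6 => slot 6
804: h=5 => slot 5
182: h=12 => slot 12
583: h=5, probe 5,6,7 => slot 7
294: h=5, probe 5,6,7,8 => slot 8
638: h=9 => slot 9
Table: [-, -, -, -, -, 804, 567, 583, 294, 638, -, -, 182, -, -, 831, -]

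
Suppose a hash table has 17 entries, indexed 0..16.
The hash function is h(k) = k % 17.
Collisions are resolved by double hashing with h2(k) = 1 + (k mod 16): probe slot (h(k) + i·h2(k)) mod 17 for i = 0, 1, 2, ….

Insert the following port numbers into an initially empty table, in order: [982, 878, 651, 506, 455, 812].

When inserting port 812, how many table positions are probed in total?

2

982 hashes to 13; slot 13 is free → place at 13.
878 hashes to 11; slot 11 is free → place at 11.
651 hashes to 5; slot 5 is free → place at 5.
506 hashes to 13, h2=11; 13 taken → place at 7.
455 hashes to 13, h2=8; 13 taken → place at 4.
812 hashes to 13, h2=13; 13 taken → place at 9.
Table: [_, _, _, _, 455, 651, _, 506, _, 812, _, 878, _, 982, _, _, _]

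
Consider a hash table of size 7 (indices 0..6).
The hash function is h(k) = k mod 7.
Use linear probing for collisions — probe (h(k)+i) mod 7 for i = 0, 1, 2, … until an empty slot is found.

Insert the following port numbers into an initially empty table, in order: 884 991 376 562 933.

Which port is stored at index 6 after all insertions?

933

884: h=2 => slot 2
991: h=4 => slot 4
376: h=5 => slot 5
562: h=2, probe 2,3 => slot 3
933: h=2, probe 2,3,4,5,6 => slot 6
Table: [∅, ∅, 884, 562, 991, 376, 933]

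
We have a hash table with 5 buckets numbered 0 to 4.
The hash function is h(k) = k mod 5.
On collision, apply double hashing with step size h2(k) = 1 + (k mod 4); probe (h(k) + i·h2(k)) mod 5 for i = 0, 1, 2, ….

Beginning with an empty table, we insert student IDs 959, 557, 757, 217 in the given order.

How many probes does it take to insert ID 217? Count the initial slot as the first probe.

4

Insert 959: h=4, slot 4 empty => index 4.
Insert 557: h=2, slot 2 empty => index 2.
Insert 757: h=2, h2=2, slots 2,4 occupied => index 1.
Insert 217: h=2, h2=2, slots 2,4,1 occupied => index 3.
Table: [_, 757, 557, 217, 959]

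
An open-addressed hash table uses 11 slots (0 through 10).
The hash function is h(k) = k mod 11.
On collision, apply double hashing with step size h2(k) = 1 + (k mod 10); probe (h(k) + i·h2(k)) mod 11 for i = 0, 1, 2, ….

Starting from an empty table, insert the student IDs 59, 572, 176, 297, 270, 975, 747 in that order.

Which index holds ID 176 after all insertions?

7

59: h=4 → slot 4
572: h=0 → slot 0
176: h=0, h2=7, probe 0,7 → slot 7
297: h=0, h2=8, probe 0,8 → slot 8
270: h=6 → slot 6
975: h=7, h2=6, probe 7,2 → slot 2
747: h=10 → slot 10
Table: [572, _, 975, _, 59, _, 270, 176, 297, _, 747]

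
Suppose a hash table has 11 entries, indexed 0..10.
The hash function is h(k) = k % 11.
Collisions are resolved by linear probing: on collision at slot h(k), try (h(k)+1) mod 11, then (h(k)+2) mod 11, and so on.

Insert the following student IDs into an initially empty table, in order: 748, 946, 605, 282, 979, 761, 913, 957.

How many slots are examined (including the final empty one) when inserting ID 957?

7

Insert 748: h=0, slot 0 empty -> index 0.
Insert 946: h=0, slot 0 occupied -> index 1.
Insert 605: h=0, slots 0,1 occupied -> index 2.
Insert 282: h=7, slot 7 empty -> index 7.
Insert 979: h=0, slots 0,1,2 occupied -> index 3.
Insert 761: h=2, slots 2,3 occupied -> index 4.
Insert 913: h=0, slots 0,1,2,3,4 occupied -> index 5.
Insert 957: h=0, slots 0,1,2,3,4,5 occupied -> index 6.
Table: [748, 946, 605, 979, 761, 913, 957, 282, ∅, ∅, ∅]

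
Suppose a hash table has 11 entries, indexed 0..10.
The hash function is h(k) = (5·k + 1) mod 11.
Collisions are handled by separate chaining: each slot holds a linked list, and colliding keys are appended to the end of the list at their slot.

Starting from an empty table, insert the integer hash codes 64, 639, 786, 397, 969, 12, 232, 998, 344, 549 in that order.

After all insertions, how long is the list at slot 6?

Insert 64: h=2, bucket 2 empty → new chain.
Insert 639: h=6, bucket 6 empty → new chain.
Insert 786: h=4, bucket 4 empty → new chain.
Insert 397: h=6, bucket 6 nonempty → append to chain.
Insert 969: h=6, bucket 6 nonempty → append to chain.
Insert 12: h=6, bucket 6 nonempty → append to chain.
Insert 232: h=6, bucket 6 nonempty → append to chain.
Insert 998: h=8, bucket 8 empty → new chain.
Insert 344: h=5, bucket 5 empty → new chain.
Insert 549: h=7, bucket 7 empty → new chain.
Final buckets:
0: .
1: .
2: 64
3: .
4: 786
5: 344
6: 639 -> 397 -> 969 -> 12 -> 232
7: 549
8: 998
9: .
10: .

5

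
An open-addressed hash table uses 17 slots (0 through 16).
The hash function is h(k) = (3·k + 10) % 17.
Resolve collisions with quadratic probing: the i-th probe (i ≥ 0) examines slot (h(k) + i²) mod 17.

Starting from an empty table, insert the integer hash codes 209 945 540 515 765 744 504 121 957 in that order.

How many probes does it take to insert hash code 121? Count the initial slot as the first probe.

209 hashes to 8; slot 8 is free → place at 8.
945 hashes to 6; slot 6 is free → place at 6.
540 hashes to 15; slot 15 is free → place at 15.
515 hashes to 8; 8 taken → place at 9.
765 hashes to 10; slot 10 is free → place at 10.
744 hashes to 15; 15 taken → place at 16.
504 hashes to 9; 9,10 taken → place at 13.
121 hashes to 16; 16 taken → place at 0.
957 hashes to 8; 8,9 taken → place at 12.
Table: [121, —, —, —, —, —, 945, —, 209, 515, 765, —, 957, 504, —, 540, 744]

2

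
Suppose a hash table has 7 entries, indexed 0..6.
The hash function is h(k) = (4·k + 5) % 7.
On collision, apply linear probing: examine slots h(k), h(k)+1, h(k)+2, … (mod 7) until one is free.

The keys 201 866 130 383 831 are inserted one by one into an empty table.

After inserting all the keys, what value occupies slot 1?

831

201: h=4 => slot 4
866: h=4, probe 4,5 => slot 5
130: h=0 => slot 0
383: h=4, probe 4,5,6 => slot 6
831: h=4, probe 4,5,6,0,1 => slot 1
Table: [130, 831, _, _, 201, 866, 383]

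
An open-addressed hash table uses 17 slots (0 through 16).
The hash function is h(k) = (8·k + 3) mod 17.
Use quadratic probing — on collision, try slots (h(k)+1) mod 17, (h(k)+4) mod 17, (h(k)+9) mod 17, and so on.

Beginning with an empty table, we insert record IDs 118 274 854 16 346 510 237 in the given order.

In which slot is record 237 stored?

118 hashes to 12; slot 12 is free -> place at 12.
274 hashes to 2; slot 2 is free -> place at 2.
854 hashes to 1; slot 1 is free -> place at 1.
16 hashes to 12; 12 taken -> place at 13.
346 hashes to 0; slot 0 is free -> place at 0.
510 hashes to 3; slot 3 is free -> place at 3.
237 hashes to 12; 12,13 taken -> place at 16.
Table: [346, 854, 274, 510, _, _, _, _, _, _, _, _, 118, 16, _, _, 237]

16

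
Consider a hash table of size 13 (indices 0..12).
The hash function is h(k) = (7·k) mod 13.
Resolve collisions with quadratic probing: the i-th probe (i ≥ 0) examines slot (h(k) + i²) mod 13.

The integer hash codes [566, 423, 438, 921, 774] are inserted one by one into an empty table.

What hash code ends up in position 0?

921

Insert 566: h=10, slot 10 empty => index 10.
Insert 423: h=10, slot 10 occupied => index 11.
Insert 438: h=11, slot 11 occupied => index 12.
Insert 921: h=12, slot 12 occupied => index 0.
Insert 774: h=10, slots 10,11 occupied => index 1.
Table: [921, 774, _, _, _, _, _, _, _, _, 566, 423, 438]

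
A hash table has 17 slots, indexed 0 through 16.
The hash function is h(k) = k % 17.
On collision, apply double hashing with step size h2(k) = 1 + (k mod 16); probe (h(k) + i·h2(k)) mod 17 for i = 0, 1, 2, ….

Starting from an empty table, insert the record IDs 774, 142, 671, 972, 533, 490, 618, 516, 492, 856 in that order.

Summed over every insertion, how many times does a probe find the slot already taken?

4

774: h=9 => slot 9
142: h=6 => slot 6
671: h=8 => slot 8
972: h=3 => slot 3
533: h=6, h2=6, probe 6,12 => slot 12
490: h=14 => slot 14
618: h=6, h2=11, probe 6,0 => slot 0
516: h=6, h2=5, probe 6,11 => slot 11
492: h=16 => slot 16
856: h=6, h2=9, probe 6,15 => slot 15
Table: [618, ∅, ∅, 972, ∅, ∅, 142, ∅, 671, 774, ∅, 516, 533, ∅, 490, 856, 492]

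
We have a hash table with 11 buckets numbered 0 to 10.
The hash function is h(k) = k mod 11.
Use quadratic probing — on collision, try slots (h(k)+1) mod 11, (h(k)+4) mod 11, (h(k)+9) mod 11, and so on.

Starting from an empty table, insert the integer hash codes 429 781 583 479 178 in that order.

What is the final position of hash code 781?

429: h=0 => slot 0
781: h=0, probe 0,1 => slot 1
583: h=0, probe 0,1,4 => slot 4
479: h=6 => slot 6
178: h=2 => slot 2
Table: [429, 781, 178, -, 583, -, 479, -, -, -, -]

1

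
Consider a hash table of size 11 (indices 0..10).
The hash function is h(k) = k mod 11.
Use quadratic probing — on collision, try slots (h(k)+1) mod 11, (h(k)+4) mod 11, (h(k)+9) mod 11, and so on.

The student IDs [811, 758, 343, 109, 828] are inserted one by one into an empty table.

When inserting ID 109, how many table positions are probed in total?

811 hashes to 8; slot 8 is free -> place at 8.
758 hashes to 10; slot 10 is free -> place at 10.
343 hashes to 2; slot 2 is free -> place at 2.
109 hashes to 10; 10 taken -> place at 0.
828 hashes to 3; slot 3 is free -> place at 3.
Table: [109, -, 343, 828, -, -, -, -, 811, -, 758]

2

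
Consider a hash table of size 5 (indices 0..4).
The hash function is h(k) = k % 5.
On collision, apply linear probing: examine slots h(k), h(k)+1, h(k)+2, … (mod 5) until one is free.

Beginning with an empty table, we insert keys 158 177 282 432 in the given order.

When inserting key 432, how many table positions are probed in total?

4

Insert 158: h=3, slot 3 empty → index 3.
Insert 177: h=2, slot 2 empty → index 2.
Insert 282: h=2, slots 2,3 occupied → index 4.
Insert 432: h=2, slots 2,3,4 occupied → index 0.
Table: [432, ∅, 177, 158, 282]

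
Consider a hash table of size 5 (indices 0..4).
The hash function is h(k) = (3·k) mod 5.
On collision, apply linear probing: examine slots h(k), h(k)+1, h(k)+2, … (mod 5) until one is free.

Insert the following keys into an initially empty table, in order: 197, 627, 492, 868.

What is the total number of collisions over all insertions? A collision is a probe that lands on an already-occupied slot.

3

197: h=1 → slot 1
627: h=1, probe 1,2 → slot 2
492: h=1, probe 1,2,3 → slot 3
868: h=4 → slot 4
Table: [_, 197, 627, 492, 868]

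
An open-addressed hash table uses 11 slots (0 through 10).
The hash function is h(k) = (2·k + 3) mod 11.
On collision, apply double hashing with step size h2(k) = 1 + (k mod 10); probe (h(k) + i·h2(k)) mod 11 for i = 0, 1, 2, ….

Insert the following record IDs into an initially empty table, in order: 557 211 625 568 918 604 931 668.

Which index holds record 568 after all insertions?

4

Insert 557: h=6, slot 6 empty -> index 6.
Insert 211: h=7, slot 7 empty -> index 7.
Insert 625: h=10, slot 10 empty -> index 10.
Insert 568: h=6, h2=9, slot 6 occupied -> index 4.
Insert 918: h=2, slot 2 empty -> index 2.
Insert 604: h=1, slot 1 empty -> index 1.
Insert 931: h=6, h2=2, slot 6 occupied -> index 8.
Insert 668: h=8, h2=9, slots 8,6,4,2 occupied -> index 0.
Table: [668, 604, 918, -, 568, -, 557, 211, 931, -, 625]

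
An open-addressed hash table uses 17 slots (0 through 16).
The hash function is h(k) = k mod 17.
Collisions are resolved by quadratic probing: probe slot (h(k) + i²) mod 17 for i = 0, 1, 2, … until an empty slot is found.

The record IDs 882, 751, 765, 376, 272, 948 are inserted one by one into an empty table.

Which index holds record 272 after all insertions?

1

Insert 882: h=15, slot 15 empty -> index 15.
Insert 751: h=3, slot 3 empty -> index 3.
Insert 765: h=0, slot 0 empty -> index 0.
Insert 376: h=2, slot 2 empty -> index 2.
Insert 272: h=0, slot 0 occupied -> index 1.
Insert 948: h=13, slot 13 empty -> index 13.
Table: [765, 272, 376, 751, -, -, -, -, -, -, -, -, -, 948, -, 882, -]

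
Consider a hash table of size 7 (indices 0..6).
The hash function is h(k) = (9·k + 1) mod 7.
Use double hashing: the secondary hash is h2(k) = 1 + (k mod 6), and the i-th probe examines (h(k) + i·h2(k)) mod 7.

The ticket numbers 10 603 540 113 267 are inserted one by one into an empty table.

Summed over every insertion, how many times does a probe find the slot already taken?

5

Insert 10: h=0, slot 0 empty → index 0.
Insert 603: h=3, slot 3 empty → index 3.
Insert 540: h=3, h2=1, slot 3 occupied → index 4.
Insert 113: h=3, h2=6, slot 3 occupied → index 2.
Insert 267: h=3, h2=4, slots 3,0,4 occupied → index 1.
Table: [10, 267, 113, 603, 540, -, -]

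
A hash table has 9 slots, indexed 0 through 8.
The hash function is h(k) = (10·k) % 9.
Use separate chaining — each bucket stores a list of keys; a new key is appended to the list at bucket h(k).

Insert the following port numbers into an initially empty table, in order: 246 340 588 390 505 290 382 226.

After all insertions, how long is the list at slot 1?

2

Insert 246: h=3, bucket 3 empty → new chain.
Insert 340: h=7, bucket 7 empty → new chain.
Insert 588: h=3, bucket 3 nonempty → append to chain.
Insert 390: h=3, bucket 3 nonempty → append to chain.
Insert 505: h=1, bucket 1 empty → new chain.
Insert 290: h=2, bucket 2 empty → new chain.
Insert 382: h=4, bucket 4 empty → new chain.
Insert 226: h=1, bucket 1 nonempty → append to chain.
Final buckets:
0: .
1: 505 -> 226
2: 290
3: 246 -> 588 -> 390
4: 382
5: .
6: .
7: 340
8: .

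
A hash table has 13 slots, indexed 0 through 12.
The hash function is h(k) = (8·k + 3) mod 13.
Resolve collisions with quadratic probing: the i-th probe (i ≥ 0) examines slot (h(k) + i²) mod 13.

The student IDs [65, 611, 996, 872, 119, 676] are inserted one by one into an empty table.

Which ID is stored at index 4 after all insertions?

65 hashes to 3; slot 3 is free -> place at 3.
611 hashes to 3; 3 taken -> place at 4.
996 hashes to 2; slot 2 is free -> place at 2.
872 hashes to 11; slot 11 is free -> place at 11.
119 hashes to 6; slot 6 is free -> place at 6.
676 hashes to 3; 3,4 taken -> place at 7.
Table: [∅, ∅, 996, 65, 611, ∅, 119, 676, ∅, ∅, ∅, 872, ∅]

611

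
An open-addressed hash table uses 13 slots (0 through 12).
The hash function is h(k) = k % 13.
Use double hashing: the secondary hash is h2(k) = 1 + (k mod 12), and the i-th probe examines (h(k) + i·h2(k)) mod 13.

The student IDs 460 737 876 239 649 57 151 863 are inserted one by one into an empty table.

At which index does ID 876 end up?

460: h=5 → slot 5
737: h=9 → slot 9
876: h=5, h2=1, probe 5,6 → slot 6
239: h=5, h2=12, probe 5,4 → slot 4
649: h=12 → slot 12
57: h=5, h2=10, probe 5,2 → slot 2
151: h=8 → slot 8
863: h=5, h2=12, probe 5,4,3 → slot 3
Table: [_, _, 57, 863, 239, 460, 876, _, 151, 737, _, _, 649]

6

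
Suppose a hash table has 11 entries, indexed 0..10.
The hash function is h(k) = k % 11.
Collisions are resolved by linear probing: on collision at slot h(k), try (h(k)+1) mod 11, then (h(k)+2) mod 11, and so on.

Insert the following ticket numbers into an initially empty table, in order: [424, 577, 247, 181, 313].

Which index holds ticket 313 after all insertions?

9

Insert 424: h=6, slot 6 empty => index 6.
Insert 577: h=5, slot 5 empty => index 5.
Insert 247: h=5, slots 5,6 occupied => index 7.
Insert 181: h=5, slots 5,6,7 occupied => index 8.
Insert 313: h=5, slots 5,6,7,8 occupied => index 9.
Table: [., ., ., ., ., 577, 424, 247, 181, 313, .]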